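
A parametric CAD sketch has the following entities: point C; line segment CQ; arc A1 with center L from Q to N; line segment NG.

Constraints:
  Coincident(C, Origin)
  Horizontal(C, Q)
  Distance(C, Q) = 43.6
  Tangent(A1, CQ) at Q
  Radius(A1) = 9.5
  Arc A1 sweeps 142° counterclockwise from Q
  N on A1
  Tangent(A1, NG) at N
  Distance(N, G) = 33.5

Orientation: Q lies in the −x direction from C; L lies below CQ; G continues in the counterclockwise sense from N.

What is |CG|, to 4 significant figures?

44.11

C is at the origin; CQ is horizontal with |CQ| = 43.6 and Q on the −x side, so Q = (-43.60, 0.000). Since A1 is tangent to CQ there, LQ ⟂ CQ, so L = Q + (0, -9.5) = (-43.60, -9.500). On A1, Q sits at bearing 90° from L; a 142° counterclockwise sweep puts N at bearing 232°, so N = L + 9.5·(cos 232°, sin 232°) = (-49.45, -16.99). A1 meets NG tangentially, so LN is at right angles to NG, so NG runs along (−sin 232°, cos 232°); with |NG| = 33.5, G = (-23.05, -37.61). Then |CG| = |G − C| = 44.11.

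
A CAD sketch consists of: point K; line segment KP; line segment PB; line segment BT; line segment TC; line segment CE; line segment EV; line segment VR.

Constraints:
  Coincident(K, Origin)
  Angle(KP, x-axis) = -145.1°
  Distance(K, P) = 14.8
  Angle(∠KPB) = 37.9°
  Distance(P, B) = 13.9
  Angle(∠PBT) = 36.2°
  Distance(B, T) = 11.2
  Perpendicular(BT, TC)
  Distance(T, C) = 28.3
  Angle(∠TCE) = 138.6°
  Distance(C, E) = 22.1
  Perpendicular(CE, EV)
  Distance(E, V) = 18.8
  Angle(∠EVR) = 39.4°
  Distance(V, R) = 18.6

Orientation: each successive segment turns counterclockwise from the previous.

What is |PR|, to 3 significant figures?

26.9

K is at the origin; KP runs at -145.1° with length 14.8, so P = (-12.1, -8.47). ∠KPB = 37.9° gives PB at -3.00° from the x-axis; with |PB| = 13.9, B = (1.74, -9.20). ∠PBT = 36.2° gives BT at 141° from the x-axis; with |BT| = 11.2, T = (-6.94, -2.12). The perpendicularity gives TC at right angles to BT, so TC runs at -129°; with |TC| = 28.3, C = (-24.8, -24.0). ∠TCE = 138.6° gives CE at -87.8° from the x-axis; with |CE| = 22.1, E = (-24.0, -46.1). CE ⟂ EV, so EV runs at 2.20°; with |EV| = 18.8, V = (-5.19, -45.4). ∠EVR = 39.4° gives VR at 143° from the x-axis; with |VR| = 18.6, R = (-20.0, -34.2). Then |PR| = |R − P| = 26.9.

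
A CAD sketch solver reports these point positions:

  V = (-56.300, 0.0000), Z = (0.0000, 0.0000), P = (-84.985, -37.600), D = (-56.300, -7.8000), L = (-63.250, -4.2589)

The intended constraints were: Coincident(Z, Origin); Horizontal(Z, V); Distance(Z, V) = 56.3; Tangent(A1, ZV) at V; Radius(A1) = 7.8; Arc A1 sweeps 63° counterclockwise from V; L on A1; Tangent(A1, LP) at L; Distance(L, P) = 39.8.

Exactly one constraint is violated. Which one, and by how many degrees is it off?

Tangent(A1, LP) at L — off by 6.10°.

Z = (0.00, 0.00) ✓; Z.y = 0.00, V.y = 0.00 ✓; |ZV| = 56.30 ✓; ∠(DV, VZ) = 90.00° ✓; |DV| = 7.800 ✓; bearing(D→L) − bearing(D→V) = 63.00° ✓; |DL| = 7.800 ✓; ∠(DL, LP) = 96.10° ✗; |LP| = 39.80 ✓.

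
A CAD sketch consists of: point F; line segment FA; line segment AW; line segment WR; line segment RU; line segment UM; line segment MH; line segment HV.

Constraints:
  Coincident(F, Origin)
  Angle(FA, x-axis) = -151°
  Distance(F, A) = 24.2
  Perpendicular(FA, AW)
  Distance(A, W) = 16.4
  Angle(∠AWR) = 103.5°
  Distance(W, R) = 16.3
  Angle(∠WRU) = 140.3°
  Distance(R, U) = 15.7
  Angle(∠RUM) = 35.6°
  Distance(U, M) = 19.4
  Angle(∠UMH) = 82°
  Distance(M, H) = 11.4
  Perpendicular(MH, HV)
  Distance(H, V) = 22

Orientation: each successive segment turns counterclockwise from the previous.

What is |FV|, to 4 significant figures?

23.55

F is at the origin; FA runs at -151.0° with length 24.2, so A = (-21.17, -11.73). FA is perpendicular to AW, so AW runs at -61.00°; with |AW| = 16.4, W = (-13.21, -26.08). ∠AWR = 103.5° gives WR at 15.50° from the x-axis; with |WR| = 16.3, R = (2.492, -21.72). ∠WRU = 140.3° gives RU at 55.20° from the x-axis; with |RU| = 15.7, U = (11.45, -8.828). ∠RUM = 35.6° gives UM at -160.4° from the x-axis; with |UM| = 19.4, M = (-6.823, -15.34). ∠UMH = 82.0° gives MH at -62.40° from the x-axis; with |MH| = 11.4, H = (-1.542, -25.44). MH ⟂ HV, so HV runs at 27.60°; with |HV| = 22.0, V = (17.95, -15.25). Then |FV| = |V − F| = 23.55.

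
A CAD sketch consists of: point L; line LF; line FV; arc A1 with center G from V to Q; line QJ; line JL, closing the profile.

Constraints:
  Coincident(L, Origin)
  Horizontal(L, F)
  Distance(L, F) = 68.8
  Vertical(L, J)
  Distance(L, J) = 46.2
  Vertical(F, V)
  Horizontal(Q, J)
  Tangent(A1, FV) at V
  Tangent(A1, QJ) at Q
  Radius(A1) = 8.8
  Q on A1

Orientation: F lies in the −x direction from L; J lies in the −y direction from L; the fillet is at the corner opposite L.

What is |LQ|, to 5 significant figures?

75.726

The virtual corner opposite L is at (-68.800, -46.200). Since A1 is tangent to FV there, GV ⟂ FV and tangency of A1 to QJ means the radius GQ is perpendicular to QJ, with radius 8.8, so the center G sits 8.8 in from both sides at G = (-60.000, -37.400). That places the tangent points at V = (-68.800, -37.400) on FV and Q = (-60.000, -46.200) on QJ. Then |LQ| = |Q − L| = 75.726.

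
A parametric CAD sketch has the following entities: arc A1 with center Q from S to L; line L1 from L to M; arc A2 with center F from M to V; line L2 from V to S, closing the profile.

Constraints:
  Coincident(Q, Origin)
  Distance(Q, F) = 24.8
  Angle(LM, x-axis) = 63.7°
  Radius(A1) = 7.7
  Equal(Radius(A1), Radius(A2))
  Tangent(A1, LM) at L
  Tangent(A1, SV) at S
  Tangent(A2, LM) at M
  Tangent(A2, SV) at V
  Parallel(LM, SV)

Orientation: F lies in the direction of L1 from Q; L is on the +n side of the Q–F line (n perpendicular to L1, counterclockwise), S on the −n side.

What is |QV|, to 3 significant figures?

26.0

Tangency of A1 to both parallel lines with radius 7.7 puts L and S at Q ± 7.7·n: L = (-6.90, 3.41), S = (6.90, -3.41). Equal radii place M and V the same way about F: M = F + 7.7·n = (4.09, 25.6), V = F − 7.7·n = (17.9, 18.8). Then |QV| = |V − Q| = 26.0.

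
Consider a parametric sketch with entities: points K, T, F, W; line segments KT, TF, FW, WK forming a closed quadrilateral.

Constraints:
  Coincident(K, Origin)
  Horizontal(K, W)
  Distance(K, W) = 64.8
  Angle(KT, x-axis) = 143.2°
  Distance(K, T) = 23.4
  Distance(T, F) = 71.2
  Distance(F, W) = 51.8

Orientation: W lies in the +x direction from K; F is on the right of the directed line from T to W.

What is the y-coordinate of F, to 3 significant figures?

-38.1

Checks: |TF| = 71.20 ✓; |FW| = 51.80 ✓.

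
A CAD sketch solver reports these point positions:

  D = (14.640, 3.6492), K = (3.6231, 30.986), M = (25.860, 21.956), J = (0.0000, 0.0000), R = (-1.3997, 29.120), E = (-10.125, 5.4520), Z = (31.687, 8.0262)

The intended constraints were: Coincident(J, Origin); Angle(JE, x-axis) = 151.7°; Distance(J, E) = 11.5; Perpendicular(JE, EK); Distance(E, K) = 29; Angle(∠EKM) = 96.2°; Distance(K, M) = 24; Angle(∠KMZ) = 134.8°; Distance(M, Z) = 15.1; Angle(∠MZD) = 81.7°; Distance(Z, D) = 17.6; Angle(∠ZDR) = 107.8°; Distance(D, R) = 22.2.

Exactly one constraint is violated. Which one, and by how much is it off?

Distance(D, R) = 22.2 — off by 7.90.

J = (0.00, 0.00) ✓; JE at 151.7° ✓; |JE| = 11.50 ✓; ∠(JE, EK) = 90.00° ✓; |EK| = 29.00 ✓; ∠EKM = 96.20° ✓; |KM| = 24.00 ✓; ∠KMZ = 134.8° ✓; |MZ| = 15.10 ✓; ∠MZD = 81.70° ✓; |ZD| = 17.60 ✓; ∠ZDR = 107.8° ✓; |DR| = 30.10 ✗.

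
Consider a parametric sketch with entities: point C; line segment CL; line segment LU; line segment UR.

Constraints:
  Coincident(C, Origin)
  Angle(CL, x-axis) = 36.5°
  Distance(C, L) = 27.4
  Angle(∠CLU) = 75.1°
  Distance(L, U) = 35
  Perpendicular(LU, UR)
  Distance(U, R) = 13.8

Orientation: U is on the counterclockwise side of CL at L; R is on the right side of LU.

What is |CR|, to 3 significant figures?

49.0

C is at the origin; CL runs at 36.5° with length 27.4, so L = 27.4·(cos 36.5°, sin 36.5°) = (22.0, 16.3). ∠CLU = 75.1°, so LU runs at 36.5° + (180° − 75.1°) = 141° from the x-axis; with |LU| = 35.0, U = L + 35.0·(cos 141°, sin 141°) = (-5.33, 38.1). LU ⟂ UR; with |UR| = 13.8 on the right of LU, R = U + 13.8·(0.624, 0.782) = (3.28, 48.9). Then |CR| = |R − C| = 49.0.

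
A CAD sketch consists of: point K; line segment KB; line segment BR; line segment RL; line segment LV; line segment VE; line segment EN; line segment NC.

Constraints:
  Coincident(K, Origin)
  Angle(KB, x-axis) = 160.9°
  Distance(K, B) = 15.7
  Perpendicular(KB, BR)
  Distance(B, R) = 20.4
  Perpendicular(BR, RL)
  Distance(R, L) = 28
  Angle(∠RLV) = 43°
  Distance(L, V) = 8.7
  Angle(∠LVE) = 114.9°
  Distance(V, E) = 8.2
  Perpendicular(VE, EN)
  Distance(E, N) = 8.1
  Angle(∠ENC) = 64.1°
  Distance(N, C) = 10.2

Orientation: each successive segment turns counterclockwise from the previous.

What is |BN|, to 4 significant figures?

30.33

K is at the origin; KB runs at 160.9° with length 15.7, so B = (-14.84, 5.137). KB ⟂ BR, so BR runs at -109.1°; with |BR| = 20.4, R = (-21.51, -14.14). BR is perpendicular to RL, so RL runs at -19.10°; with |RL| = 28.0, L = (4.948, -23.30). ∠RLV = 43.0° gives LV at 117.9° from the x-axis; with |LV| = 8.7, V = (0.8766, -15.61). ∠LVE = 114.9° gives VE at -177.0° from the x-axis; with |VE| = 8.2, E = (-7.312, -16.04). VE is perpendicular to EN, so EN runs at -87.00°; with |EN| = 8.1, N = (-6.888, -24.13). Then |BN| = |N − B| = 30.33.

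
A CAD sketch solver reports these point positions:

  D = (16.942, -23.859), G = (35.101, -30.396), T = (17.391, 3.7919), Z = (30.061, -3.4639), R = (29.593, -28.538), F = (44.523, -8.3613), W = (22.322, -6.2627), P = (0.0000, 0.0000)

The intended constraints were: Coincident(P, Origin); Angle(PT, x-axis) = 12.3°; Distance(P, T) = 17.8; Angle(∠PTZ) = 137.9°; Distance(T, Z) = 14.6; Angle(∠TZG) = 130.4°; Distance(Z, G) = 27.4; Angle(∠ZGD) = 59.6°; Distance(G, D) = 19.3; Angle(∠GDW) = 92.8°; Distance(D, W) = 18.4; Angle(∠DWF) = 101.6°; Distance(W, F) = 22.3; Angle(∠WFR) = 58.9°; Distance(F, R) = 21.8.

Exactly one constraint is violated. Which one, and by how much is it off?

Distance(F, R) = 21.8 — off by 3.30.

P = (0.00, 0.00) ✓; PT at 12.30° ✓; |PT| = 17.80 ✓; ∠PTZ = 137.9° ✓; |TZ| = 14.60 ✓; ∠TZG = 130.4° ✓; |ZG| = 27.40 ✓; ∠ZGD = 59.60° ✓; |GD| = 19.30 ✓; ∠GDW = 92.80° ✓; |DW| = 18.40 ✓; ∠DWF = 101.6° ✓; |WF| = 22.30 ✓; ∠WFR = 58.90° ✓; |FR| = 25.10 ✗.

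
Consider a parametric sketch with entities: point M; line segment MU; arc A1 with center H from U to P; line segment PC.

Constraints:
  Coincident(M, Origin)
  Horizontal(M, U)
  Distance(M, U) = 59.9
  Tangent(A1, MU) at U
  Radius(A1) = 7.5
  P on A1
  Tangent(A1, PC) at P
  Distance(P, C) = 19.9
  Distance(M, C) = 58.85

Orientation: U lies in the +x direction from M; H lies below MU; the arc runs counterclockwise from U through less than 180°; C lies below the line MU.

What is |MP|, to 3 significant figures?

52.9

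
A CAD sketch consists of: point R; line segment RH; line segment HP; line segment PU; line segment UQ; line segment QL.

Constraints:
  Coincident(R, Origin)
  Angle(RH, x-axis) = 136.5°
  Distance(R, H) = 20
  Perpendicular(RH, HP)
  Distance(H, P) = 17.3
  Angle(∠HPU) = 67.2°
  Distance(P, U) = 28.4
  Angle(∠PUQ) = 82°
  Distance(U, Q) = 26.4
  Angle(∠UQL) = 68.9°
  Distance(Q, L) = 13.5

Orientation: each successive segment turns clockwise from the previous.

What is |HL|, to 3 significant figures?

7.21

R is at the origin; RH runs at 136.5° with length 20.0, so H = (-14.5, 13.8). RH is perpendicular to HP, so HP runs at 46.5°; with |HP| = 17.3, P = (-2.60, 26.3). ∠HPU = 67.2° gives PU at -66.3° from the x-axis; with |PU| = 28.4, U = (8.82, 0.311). ∠PUQ = 82.0° gives UQ at -164° from the x-axis; with |UQ| = 26.4, Q = (-16.6, -6.83). ∠UQL = 68.9° gives QL at 84.6° from the x-axis; with |QL| = 13.5, L = (-15.3, 6.61). Then |HL| = |L − H| = 7.21.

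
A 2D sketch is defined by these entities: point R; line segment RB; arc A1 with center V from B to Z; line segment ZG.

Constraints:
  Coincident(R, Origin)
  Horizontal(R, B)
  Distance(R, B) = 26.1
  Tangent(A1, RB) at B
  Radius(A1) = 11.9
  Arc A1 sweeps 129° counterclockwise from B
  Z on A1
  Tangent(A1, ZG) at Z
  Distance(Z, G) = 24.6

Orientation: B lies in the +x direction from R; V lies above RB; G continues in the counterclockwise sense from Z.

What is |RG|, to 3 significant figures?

43.3

R is at the origin; RB is horizontal with |RB| = 26.1 and B on the +x side, so B = (26.1, 0.00). Since A1 is tangent to RB there, VB ⟂ RB, so V = B + (0, 11.9) = (26.1, 11.9). On A1, B sits at bearing -90° from V; a 129° counterclockwise sweep puts Z at bearing 39°, so Z = V + 11.9·(cos 39°, sin 39°) = (35.3, 19.4). The tangent condition forces VZ to be normal to ZG, so ZG runs along (−sin 39°, cos 39°); with |ZG| = 24.6, G = (19.9, 38.5). Then |RG| = |G − R| = 43.3.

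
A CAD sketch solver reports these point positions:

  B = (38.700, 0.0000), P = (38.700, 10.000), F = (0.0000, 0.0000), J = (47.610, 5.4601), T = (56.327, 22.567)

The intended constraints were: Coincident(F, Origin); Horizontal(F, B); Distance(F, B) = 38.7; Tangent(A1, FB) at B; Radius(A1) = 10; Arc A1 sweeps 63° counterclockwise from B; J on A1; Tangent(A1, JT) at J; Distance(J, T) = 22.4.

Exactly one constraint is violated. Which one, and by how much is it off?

Distance(J, T) = 22.4 — off by 3.20.

F = (0.00, 0.00) ✓; F.y = 0.00, B.y = 0.00 ✓; |FB| = 38.70 ✓; ∠(PB, BF) = 90.00° ✓; |PB| = 10.00 ✓; bearing(P→J) − bearing(P→B) = 63.00° ✓; |PJ| = 10.00 ✓; ∠(PJ, JT) = 90.00° ✓; |JT| = 19.20 ✗.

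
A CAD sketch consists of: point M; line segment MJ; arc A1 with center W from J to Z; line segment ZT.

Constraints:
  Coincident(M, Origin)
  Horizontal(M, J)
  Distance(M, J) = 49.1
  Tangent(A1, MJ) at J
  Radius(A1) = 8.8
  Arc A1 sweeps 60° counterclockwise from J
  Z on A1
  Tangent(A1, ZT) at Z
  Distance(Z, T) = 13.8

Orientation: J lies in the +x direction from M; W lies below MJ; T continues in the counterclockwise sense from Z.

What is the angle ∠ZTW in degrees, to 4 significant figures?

32.52°

M is at the origin; M and J share the same y with |MJ| = 49.1 and J on the +x side, so J = (49.10, 0.000). Since A1 is tangent to MJ there, WJ ⟂ MJ, so W = J + (0, -8.8) = (49.10, -8.800). On A1, J sits at bearing 90° from W; a 60° counterclockwise sweep puts Z at bearing 150°, so Z = W + 8.8·(cos 150°, sin 150°) = (41.48, -4.400). Since A1 is tangent to ZT there, WZ ⟂ ZT, so ZT runs along (−sin 150°, cos 150°); with |ZT| = 13.8, T = (34.58, -16.35). Then cos ∠ZTW = TZ·TW / (|TZ||TW|), giving 32.52°.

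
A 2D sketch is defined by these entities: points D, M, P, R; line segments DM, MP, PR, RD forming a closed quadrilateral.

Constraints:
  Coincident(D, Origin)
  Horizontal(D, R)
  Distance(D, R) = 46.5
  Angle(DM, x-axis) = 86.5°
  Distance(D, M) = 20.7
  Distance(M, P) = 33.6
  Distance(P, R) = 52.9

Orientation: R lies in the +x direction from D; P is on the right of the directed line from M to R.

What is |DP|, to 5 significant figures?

13.311

D is at the origin; D and R share the same y with |DR| = 46.5 and R in +x, so R = (46.5, 0). DM runs at 86.5° with |DM| = 20.7, so M = (1.2637, 20.661). P is determined by |MP| = 33.6 and |PR| = 52.9 together: it lies at the intersection of circle(M, 33.6) and circle(R, 52.9). With |MR| = 49.731, the foot of the radical line on MR is 8.0811 from M and the perpendicular offset is √(33.6² − 8.0811²) = 32.614. Taking the right-of-MR solution: P = (-4.9354, -12.362).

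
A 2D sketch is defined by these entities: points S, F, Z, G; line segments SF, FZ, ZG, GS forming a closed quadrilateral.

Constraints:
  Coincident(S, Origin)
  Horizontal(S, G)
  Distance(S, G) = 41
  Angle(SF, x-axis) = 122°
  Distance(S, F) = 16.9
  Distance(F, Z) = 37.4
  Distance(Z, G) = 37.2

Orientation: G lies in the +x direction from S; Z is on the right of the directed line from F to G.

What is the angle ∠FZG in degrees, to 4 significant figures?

88.32°

Checks: |FZ| = 37.40 ✓; |ZG| = 37.20 ✓.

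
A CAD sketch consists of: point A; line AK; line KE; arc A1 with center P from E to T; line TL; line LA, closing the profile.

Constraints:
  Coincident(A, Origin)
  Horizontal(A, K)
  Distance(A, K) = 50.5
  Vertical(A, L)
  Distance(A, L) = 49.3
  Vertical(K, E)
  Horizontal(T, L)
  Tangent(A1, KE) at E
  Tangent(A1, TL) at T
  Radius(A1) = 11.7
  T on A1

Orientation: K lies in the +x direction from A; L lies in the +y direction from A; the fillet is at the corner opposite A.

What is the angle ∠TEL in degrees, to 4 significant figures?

31.96°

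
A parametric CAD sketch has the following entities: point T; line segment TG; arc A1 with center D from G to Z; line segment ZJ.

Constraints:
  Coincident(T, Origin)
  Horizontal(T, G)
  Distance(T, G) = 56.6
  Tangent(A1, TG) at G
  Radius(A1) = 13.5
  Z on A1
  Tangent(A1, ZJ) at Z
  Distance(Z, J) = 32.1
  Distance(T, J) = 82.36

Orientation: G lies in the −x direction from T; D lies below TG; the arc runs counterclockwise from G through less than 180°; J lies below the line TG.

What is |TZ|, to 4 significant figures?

71.53

Checks: |DZ| = 13.50 ✓; ∠(DZ, ZJ) = 90.00° ✓; |ZJ| = 32.10 ✓; |TJ| = 82.36 ✓.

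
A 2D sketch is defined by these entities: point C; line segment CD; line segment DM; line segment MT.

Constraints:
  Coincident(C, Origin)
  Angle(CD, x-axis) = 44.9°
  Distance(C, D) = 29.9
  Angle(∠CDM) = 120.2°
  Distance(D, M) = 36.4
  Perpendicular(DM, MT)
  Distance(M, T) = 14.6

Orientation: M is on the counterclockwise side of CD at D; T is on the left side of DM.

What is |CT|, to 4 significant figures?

52.65

C is at the origin; CD runs at 44.9° with length 29.9, so D = 29.9·(cos 44.9°, sin 44.9°) = (21.18, 21.11). ∠CDM = 120.2°, so DM runs at 44.9° + (180° − 120.2°) = 104.7° from the x-axis; with |DM| = 36.4, M = D + 36.4·(cos 104.7°, sin 104.7°) = (11.94, 56.31). DM ⟂ MT; with |MT| = 14.6 on the left of DM, T = M + 14.6·(-0.9673, -0.2538) = (-2.180, 52.61). Then |CT| = |T − C| = 52.65.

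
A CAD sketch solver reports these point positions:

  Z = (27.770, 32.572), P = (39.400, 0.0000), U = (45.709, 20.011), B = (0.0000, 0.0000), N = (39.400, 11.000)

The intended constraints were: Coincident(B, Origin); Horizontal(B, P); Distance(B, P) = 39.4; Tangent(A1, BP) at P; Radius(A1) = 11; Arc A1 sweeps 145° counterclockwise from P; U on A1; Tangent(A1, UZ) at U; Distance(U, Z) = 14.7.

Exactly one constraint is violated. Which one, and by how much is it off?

Distance(U, Z) = 14.7 — off by 7.20.

B = (0.00, 0.00) ✓; B.y = 0.00, P.y = 0.00 ✓; |BP| = 39.40 ✓; ∠(NP, PB) = 90.00° ✓; |NP| = 11.00 ✓; bearing(N→U) − bearing(N→P) = 145.0° ✓; |NU| = 11.00 ✓; ∠(NU, UZ) = 90.00° ✓; |UZ| = 21.90 ✗.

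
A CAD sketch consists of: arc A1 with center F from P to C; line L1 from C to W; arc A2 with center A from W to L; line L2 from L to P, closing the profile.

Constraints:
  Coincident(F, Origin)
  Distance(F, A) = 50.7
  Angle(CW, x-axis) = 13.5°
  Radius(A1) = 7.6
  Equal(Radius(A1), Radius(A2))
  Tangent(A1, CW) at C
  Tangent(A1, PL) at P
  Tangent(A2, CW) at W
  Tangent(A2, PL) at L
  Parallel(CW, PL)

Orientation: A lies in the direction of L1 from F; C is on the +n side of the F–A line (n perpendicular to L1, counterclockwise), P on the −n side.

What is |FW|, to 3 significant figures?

51.3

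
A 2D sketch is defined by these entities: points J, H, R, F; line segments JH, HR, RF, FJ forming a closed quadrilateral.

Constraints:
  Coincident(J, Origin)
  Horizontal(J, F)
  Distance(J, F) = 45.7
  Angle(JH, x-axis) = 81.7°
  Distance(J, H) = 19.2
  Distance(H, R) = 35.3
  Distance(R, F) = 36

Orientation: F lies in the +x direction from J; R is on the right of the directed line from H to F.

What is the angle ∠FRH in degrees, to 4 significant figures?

82.35°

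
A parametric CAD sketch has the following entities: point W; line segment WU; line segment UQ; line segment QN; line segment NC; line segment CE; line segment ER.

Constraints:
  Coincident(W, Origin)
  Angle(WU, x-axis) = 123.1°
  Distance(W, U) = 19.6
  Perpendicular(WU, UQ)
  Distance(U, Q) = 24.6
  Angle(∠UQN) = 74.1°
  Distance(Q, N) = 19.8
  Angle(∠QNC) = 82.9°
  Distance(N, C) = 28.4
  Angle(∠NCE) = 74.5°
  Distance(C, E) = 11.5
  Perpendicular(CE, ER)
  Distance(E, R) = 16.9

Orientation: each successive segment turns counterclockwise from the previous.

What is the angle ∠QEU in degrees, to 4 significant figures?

97.86°

W is at the origin; WU runs at 123.1° with length 19.6, so U = (-10.70, 16.42). WU ⟂ UQ, so UQ runs at -146.9°; with |UQ| = 24.6, Q = (-31.31, 2.985). ∠UQN = 74.1° gives QN at -41.00° from the x-axis; with |QN| = 19.8, N = (-16.37, -10.00). ∠QNC = 82.9° gives NC at 56.10° from the x-axis; with |NC| = 28.4, C = (-0.5283, 13.57). ∠NCE = 74.5° gives CE at 161.6° from the x-axis; with |CE| = 11.5, E = (-11.44, 17.20). Then cos ∠QEU = EQ·EU / (|EQ||EU|), giving 97.86°.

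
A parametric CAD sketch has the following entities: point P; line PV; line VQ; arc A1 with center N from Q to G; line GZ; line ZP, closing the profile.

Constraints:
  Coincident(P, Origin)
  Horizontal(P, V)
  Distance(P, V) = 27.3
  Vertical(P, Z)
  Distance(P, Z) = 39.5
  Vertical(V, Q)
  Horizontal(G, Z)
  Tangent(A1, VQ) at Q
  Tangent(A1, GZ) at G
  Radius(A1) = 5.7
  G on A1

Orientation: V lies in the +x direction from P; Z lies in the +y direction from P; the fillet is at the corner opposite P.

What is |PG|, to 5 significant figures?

45.020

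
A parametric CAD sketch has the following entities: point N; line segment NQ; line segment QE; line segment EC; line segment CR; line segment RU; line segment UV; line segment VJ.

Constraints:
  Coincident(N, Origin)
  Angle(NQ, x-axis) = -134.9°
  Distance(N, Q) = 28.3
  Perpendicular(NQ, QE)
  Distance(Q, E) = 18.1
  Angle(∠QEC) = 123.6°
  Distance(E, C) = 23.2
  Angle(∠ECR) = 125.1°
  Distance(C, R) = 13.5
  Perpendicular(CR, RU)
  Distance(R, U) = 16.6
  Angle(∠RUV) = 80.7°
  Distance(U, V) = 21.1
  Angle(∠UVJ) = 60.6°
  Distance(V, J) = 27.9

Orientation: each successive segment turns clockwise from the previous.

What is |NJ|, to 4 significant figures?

35.44

N is at the origin; NQ runs at -134.9° with length 28.3, so Q = (-19.98, -20.05). The perpendicularity gives QE at right angles to NQ, so QE runs at 135.1°; with |QE| = 18.1, E = (-32.80, -7.270). ∠QEC = 123.6° gives EC at 78.70° from the x-axis; with |EC| = 23.2, C = (-28.25, 15.48). ∠ECR = 125.1° gives CR at 23.80° from the x-axis; with |CR| = 13.5, R = (-15.90, 20.93). CR is perpendicular to RU, so RU runs at -66.20°; with |RU| = 16.6, U = (-9.200, 5.740). ∠RUV = 80.7° gives UV at -165.5° from the x-axis; with |UV| = 21.1, V = (-29.63, 0.4570). ∠UVJ = 60.6° gives VJ at 75.10° from the x-axis; with |VJ| = 27.9, J = (-22.45, 27.42). Then |NJ| = |J − N| = 35.44.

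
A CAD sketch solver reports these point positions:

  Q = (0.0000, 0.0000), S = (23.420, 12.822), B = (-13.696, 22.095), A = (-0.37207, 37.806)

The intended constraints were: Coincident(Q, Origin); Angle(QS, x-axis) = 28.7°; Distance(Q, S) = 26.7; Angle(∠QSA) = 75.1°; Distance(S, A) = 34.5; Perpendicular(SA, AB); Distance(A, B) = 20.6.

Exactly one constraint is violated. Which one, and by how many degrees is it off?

Perpendicular(SA, AB) — off by 6.10°.

Q = (0.00, 0.00) ✓; QS at 28.70° ✓; |QS| = 26.70 ✓; ∠QSA = 75.10° ✓; |SA| = 34.50 ✓; ∠(SA, AB) = 96.10° ✗; |AB| = 20.60 ✓.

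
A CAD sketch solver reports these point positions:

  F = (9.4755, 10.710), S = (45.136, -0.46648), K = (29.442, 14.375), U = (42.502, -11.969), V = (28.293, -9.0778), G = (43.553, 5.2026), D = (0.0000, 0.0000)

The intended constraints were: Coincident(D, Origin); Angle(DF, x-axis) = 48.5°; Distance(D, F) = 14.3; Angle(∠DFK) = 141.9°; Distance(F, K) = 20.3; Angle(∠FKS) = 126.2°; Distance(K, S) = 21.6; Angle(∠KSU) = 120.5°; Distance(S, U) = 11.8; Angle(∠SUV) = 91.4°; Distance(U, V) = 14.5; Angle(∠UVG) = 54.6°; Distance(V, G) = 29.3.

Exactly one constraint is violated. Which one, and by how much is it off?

Distance(V, G) = 29.3 — off by 8.40.

D = (0.00, 0.00) ✓; DF at 48.50° ✓; |DF| = 14.30 ✓; ∠DFK = 141.9° ✓; |FK| = 20.30 ✓; ∠FKS = 126.2° ✓; |KS| = 21.60 ✓; ∠KSU = 120.5° ✓; |SU| = 11.80 ✓; ∠SUV = 91.40° ✓; |UV| = 14.50 ✓; ∠UVG = 54.60° ✓; |VG| = 20.90 ✗.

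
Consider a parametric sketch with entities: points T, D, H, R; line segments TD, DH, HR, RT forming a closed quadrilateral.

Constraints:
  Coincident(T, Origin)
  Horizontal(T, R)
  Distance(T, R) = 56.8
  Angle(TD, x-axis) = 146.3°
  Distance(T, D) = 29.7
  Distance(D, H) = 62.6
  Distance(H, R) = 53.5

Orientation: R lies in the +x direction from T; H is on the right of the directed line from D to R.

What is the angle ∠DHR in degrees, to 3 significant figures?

91.1°

T is at the origin; TR is horizontal with |TR| = 56.8 and R in +x, so R = (56.8, 0). TD runs at 146.3° with |TD| = 29.7, so D = (-24.7, 16.5). H is determined by |DH| = 62.6 and |HR| = 53.5 together: it lies at the intersection of circle(D, 62.6) and circle(R, 53.5). With |DR| = 83.2, the foot of the radical line on DR is 47.9 from D and the perpendicular offset is √(62.6² − 47.9²) = 40.3. Taking the right-of-DR solution: H = (14.3, -32.5).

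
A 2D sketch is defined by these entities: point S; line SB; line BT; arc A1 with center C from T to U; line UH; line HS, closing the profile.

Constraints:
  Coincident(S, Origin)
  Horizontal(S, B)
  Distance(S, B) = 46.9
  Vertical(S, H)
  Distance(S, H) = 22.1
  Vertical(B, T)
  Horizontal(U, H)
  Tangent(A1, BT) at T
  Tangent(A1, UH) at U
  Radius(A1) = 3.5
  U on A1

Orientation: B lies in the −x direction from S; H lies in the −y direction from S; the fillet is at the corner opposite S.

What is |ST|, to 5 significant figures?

50.454

S is at the origin; SB is horizontal with |SB| = 46.9 and B on the −x side, so B = (-46.900, 0.0000). SH is vertical with |SH| = 22.1 and H on the −y side, so H = (0.0000, -22.100). The virtual corner opposite S is at (-46.900, -22.100). Tangency of A1 to BT means the radius CT is perpendicular to BT and since A1 is tangent to UH there, CU ⟂ UH, with radius 3.5, so the center C sits 3.5 in from both sides at C = (-43.400, -18.600). That places the tangent points at T = (-46.900, -18.600) on BT and U = (-43.400, -22.100) on UH. Then |ST| = |T − S| = 50.454.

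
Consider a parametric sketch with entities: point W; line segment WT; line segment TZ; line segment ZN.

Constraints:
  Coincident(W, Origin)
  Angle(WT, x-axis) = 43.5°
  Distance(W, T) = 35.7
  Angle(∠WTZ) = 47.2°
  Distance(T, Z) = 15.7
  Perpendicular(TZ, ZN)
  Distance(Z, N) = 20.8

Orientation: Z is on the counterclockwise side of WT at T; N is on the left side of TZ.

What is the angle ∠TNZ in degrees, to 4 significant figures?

37.05°

W is at the origin; WT runs at 43.5° with length 35.7, so T = 35.7·(cos 43.5°, sin 43.5°) = (25.90, 24.57). ∠WTZ = 47.2°, so TZ runs at 43.5° + (180° − 47.2°) = 176.3° from the x-axis; with |TZ| = 15.7, Z = T + 15.7·(cos 176.3°, sin 176.3°) = (10.23, 25.59). The perpendicularity gives ZN at right angles to TZ; with |ZN| = 20.8 on the left of TZ, N = Z + 20.8·(-0.06453, -0.9979) = (8.886, 4.831). Then cos ∠TNZ = NT·NZ / (|NT||NZ|), giving 37.05°.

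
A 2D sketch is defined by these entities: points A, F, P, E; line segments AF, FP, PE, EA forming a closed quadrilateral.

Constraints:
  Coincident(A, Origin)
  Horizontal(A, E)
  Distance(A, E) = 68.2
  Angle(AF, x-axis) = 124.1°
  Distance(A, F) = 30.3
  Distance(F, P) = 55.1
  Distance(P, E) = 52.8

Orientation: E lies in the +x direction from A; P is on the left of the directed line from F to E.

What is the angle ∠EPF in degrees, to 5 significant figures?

110.76°

A is at the origin; AE is horizontal with |AE| = 68.2 and E in +x, so E = (68.2, 0). AF runs at 124.1° with |AF| = 30.3, so F = (-16.987, 25.090). P is determined by |FP| = 55.1 and |PE| = 52.8 together: it lies at the intersection of circle(F, 55.1) and circle(E, 52.8). With |FE| = 88.805, the foot of the radical line on FE is 45.800 from F and the perpendicular offset is √(55.1² − 45.800²) = 30.633. Taking the left-of-FE solution: P = (35.601, 41.535).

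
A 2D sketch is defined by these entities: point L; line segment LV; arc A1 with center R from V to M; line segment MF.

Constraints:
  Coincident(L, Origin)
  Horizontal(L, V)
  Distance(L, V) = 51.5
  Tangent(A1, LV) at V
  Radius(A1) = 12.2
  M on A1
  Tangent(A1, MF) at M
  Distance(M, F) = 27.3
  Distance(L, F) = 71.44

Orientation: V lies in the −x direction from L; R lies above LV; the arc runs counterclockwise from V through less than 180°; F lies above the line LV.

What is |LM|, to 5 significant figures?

46.136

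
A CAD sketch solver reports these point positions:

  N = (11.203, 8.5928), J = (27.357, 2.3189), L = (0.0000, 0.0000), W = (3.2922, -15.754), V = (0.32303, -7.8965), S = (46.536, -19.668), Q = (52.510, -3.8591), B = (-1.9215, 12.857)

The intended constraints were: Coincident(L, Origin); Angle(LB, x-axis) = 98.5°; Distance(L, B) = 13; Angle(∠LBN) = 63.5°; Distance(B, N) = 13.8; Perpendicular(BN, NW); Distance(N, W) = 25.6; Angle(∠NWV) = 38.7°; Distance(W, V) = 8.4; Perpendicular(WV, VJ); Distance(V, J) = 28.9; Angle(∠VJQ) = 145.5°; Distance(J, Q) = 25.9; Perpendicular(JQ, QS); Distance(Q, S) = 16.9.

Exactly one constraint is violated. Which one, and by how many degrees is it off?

Perpendicular(JQ, QS) — off by 6.90°.

L = (0.00, 0.00) ✓; LB at 98.50° ✓; |LB| = 13.00 ✓; ∠LBN = 63.50° ✓; |BN| = 13.80 ✓; ∠(BN, NW) = 90.00° ✓; |NW| = 25.60 ✓; ∠NWV = 38.70° ✓; |WV| = 8.400 ✓; ∠(WV, VJ) = 90.00° ✓; |VJ| = 28.90 ✓; ∠VJQ = 145.5° ✓; |JQ| = 25.90 ✓; ∠(JQ, QS) = 96.90° ✗; |QS| = 16.90 ✓.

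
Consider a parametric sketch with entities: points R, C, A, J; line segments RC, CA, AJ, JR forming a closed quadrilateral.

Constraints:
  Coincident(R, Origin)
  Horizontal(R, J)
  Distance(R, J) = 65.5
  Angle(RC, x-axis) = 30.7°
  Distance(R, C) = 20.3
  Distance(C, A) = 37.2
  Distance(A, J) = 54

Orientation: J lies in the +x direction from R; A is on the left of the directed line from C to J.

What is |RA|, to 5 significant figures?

55.322

R is at the origin; R and J share the same y with |RJ| = 65.5 and J in +x, so J = (65.5, 0). RC runs at 30.7° with |RC| = 20.3, so C = (17.455, 10.364). A is determined by |CA| = 37.2 and |AJ| = 54.0 together: it lies at the intersection of circle(C, 37.2) and circle(J, 54.0). With |CJ| = 49.150, the foot of the radical line on CJ is 8.9885 from C and the perpendicular offset is √(37.2² − 8.9885²) = 36.098. Taking the left-of-CJ solution: A = (33.853, 43.755).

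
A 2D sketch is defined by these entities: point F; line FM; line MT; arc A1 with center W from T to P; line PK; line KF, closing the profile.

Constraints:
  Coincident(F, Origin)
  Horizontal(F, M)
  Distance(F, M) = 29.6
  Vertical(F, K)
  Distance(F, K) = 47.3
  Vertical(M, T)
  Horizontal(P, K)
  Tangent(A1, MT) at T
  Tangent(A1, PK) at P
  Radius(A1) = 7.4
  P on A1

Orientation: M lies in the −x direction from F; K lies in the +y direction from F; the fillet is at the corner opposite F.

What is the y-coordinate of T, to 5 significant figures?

39.900

The virtual corner opposite F is at (-29.600, 47.300). The tangent condition forces WT to be normal to MT and A1 meets PK tangentially, so WP is at right angles to PK, with radius 7.4, so the center W sits 7.4 in from both sides at W = (-22.200, 39.900). That places the tangent points at T = (-29.600, 39.900) on MT and P = (-22.200, 47.300) on PK. So T.y = 39.900.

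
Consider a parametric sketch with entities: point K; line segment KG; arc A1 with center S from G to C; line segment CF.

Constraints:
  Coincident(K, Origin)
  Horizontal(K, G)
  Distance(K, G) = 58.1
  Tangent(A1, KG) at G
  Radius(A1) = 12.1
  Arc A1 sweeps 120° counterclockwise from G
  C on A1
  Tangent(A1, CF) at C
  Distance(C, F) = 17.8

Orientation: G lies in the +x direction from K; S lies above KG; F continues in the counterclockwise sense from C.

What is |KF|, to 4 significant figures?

68.47

K is at the origin; K and G share the same y with |KG| = 58.1 and G on the +x side, so G = (58.10, 0.000). Tangency of A1 to KG means the radius SG is perpendicular to KG, so S = G + (0, 12.1) = (58.10, 12.10). On A1, G sits at bearing -90° from S; a 120° counterclockwise sweep puts C at bearing 30°, so C = S + 12.1·(cos 30°, sin 30°) = (68.58, 18.15). Since A1 is tangent to CF there, SC ⟂ CF, so CF runs along (−sin 30°, cos 30°); with |CF| = 17.8, F = (59.68, 33.57). Then |KF| = |F − K| = 68.47.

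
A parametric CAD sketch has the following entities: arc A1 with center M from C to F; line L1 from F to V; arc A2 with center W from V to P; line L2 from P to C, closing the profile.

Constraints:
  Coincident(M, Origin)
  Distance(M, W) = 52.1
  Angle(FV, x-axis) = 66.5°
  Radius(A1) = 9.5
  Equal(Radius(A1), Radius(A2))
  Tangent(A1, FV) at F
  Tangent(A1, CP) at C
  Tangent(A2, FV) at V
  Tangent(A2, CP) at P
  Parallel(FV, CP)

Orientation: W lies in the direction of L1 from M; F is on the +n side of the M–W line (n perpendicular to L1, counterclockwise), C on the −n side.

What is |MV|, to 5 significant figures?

52.959

The slot axis is L1's direction at 66.5°, so u = (cos 66.5°, sin 66.5°) = (0.39875, 0.91706) and n = (−sin 66.5°, cos 66.5°) = (-0.91706, 0.39875). M is at the origin and W lies 52.1 along u from M, so W = 52.1·u = (20.775, 47.779). Tangency of A1 to both parallel lines with radius 9.5 puts F and C at M ± 9.5·n: F = (-8.7121, 3.7881), C = (8.7121, -3.7881). Equal radii place V and P the same way about W: V = W + 9.5·n = (12.063, 51.567), P = W − 9.5·n = (29.487, 43.991). Then |MV| = |V − M| = 52.959.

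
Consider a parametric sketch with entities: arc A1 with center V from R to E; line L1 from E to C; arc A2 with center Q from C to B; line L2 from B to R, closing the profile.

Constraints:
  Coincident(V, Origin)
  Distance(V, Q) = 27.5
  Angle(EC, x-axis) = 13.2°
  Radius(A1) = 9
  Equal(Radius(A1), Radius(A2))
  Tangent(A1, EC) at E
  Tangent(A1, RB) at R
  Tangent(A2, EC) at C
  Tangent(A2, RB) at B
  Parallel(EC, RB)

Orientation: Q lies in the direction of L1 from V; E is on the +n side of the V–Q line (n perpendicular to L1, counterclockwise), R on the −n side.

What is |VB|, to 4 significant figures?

28.94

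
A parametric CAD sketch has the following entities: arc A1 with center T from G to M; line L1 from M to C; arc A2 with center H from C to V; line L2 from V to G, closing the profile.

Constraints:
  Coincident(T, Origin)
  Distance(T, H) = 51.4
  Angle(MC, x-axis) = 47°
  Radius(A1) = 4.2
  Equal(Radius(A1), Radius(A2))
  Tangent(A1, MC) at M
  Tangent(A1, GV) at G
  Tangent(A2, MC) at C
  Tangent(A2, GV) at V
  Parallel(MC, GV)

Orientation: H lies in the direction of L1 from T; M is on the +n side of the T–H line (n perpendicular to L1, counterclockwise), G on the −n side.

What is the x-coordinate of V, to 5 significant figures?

38.126

The slot axis is L1's direction at 47.0°, so u = (cos 47.0°, sin 47.0°) = (0.68200, 0.73135) and n = (−sin 47.0°, cos 47.0°) = (-0.73135, 0.68200). T is at the origin and H lies 51.4 along u from T, so H = 51.4·u = (35.055, 37.592). Tangency of A1 to both parallel lines with radius 4.2 puts M and G at T ± 4.2·n: M = (-3.0717, 2.8644), G = (3.0717, -2.8644). Equal radii place C and V the same way about H: C = H + 4.2·n = (31.983, 40.456), V = H − 4.2·n = (38.126, 34.727). So V.x = 38.126.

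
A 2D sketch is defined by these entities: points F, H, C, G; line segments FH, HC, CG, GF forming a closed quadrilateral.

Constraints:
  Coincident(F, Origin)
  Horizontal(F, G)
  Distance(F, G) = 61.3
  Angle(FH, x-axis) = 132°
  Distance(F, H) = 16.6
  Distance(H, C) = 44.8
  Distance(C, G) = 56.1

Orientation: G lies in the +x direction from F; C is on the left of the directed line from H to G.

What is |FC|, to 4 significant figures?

47.24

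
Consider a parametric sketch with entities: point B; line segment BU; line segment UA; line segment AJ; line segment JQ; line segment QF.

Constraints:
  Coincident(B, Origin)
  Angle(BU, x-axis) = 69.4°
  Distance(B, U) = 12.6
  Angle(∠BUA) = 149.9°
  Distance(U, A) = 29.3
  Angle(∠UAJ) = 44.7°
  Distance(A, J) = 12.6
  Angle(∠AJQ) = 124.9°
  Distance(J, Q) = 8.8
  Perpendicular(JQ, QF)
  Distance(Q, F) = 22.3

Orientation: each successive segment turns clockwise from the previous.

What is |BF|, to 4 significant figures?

33.89

B is at the origin; BU runs at 69.4° with length 12.6, so U = (4.433, 11.79). ∠BUA = 149.9° gives UA at 39.30° from the x-axis; with |UA| = 29.3, A = (27.11, 30.35). ∠UAJ = 44.7° gives AJ at -96.00° from the x-axis; with |AJ| = 12.6, J = (25.79, 17.82). ∠AJQ = 124.9° gives JQ at -151.1° from the x-axis; with |JQ| = 8.8, Q = (18.09, 13.57). JQ is perpendicular to QF, so QF runs at 118.9°; with |QF| = 22.3, F = (7.308, 33.09). Then |BF| = |F − B| = 33.89.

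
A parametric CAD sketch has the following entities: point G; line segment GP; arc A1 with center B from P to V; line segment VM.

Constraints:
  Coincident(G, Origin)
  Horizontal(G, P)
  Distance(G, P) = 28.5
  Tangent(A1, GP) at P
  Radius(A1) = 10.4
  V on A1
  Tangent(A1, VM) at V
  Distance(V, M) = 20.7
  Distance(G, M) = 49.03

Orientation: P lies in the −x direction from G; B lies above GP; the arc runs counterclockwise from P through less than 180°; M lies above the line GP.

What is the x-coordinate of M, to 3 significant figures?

-37.3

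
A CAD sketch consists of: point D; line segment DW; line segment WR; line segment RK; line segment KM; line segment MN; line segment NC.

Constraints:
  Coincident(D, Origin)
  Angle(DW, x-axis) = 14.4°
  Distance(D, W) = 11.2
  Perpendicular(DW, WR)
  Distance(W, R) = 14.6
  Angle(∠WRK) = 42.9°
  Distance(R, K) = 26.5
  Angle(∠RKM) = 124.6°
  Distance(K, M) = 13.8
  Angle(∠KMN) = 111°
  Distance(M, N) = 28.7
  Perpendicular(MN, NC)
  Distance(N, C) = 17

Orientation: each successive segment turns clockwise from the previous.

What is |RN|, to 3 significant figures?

39.4

D is at the origin; DW runs at 14.4° with length 11.2, so W = (10.8, 2.79). DW is perpendicular to WR, so WR runs at -75.6°; with |WR| = 14.6, R = (14.5, -11.4). ∠WRK = 42.9° gives RK at 147° from the x-axis; with |RK| = 26.5, K = (-7.82, 2.96). ∠RKM = 124.6° gives KM at 91.9° from the x-axis; with |KM| = 13.8, M = (-8.28, 16.8). ∠KMN = 111.0° gives MN at 22.9° from the x-axis; with |MN| = 28.7, N = (18.2, 27.9). Then |RN| = |N − R| = 39.4.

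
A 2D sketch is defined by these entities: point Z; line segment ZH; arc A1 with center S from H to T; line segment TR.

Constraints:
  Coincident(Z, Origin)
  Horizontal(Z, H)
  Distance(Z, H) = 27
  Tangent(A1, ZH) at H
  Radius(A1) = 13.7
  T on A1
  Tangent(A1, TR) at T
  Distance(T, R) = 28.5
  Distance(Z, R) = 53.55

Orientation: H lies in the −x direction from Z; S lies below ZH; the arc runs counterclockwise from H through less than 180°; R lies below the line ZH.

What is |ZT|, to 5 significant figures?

43.953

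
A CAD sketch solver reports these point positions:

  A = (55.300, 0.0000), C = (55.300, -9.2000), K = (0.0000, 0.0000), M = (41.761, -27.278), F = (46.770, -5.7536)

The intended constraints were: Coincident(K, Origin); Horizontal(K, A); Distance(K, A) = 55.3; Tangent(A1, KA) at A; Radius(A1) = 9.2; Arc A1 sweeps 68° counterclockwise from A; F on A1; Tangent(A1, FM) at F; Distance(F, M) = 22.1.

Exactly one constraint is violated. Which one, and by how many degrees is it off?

Tangent(A1, FM) at F — off by 8.90°.

K = (0.00, 0.00) ✓; K.y = 0.00, A.y = 0.00 ✓; |KA| = 55.30 ✓; ∠(CA, AK) = 90.00° ✓; |CA| = 9.200 ✓; bearing(C→F) − bearing(C→A) = 68.00° ✓; |CF| = 9.200 ✓; ∠(CF, FM) = 81.10° ✗; |FM| = 22.10 ✓.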